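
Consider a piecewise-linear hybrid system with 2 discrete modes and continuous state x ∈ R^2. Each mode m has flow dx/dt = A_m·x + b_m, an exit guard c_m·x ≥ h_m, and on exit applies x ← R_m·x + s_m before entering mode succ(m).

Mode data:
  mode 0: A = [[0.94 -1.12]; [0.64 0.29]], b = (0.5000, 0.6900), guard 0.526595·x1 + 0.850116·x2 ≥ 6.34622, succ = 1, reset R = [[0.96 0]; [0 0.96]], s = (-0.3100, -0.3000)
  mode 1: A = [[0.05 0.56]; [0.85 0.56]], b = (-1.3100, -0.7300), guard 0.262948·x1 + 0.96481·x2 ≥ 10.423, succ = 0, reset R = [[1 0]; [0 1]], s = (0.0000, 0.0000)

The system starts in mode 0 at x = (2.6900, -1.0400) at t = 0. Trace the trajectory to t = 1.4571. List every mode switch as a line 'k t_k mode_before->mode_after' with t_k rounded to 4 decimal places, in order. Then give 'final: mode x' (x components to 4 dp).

Mode 0: guard c·x = 6.3462 hit at Δt = 1.0099 (t = 1.0099), x⁻ = (7.1402, 3.0422) → reset → x⁺ = (6.5446, 2.6205), jump to mode 1
Mode 1: flow for 0.4472 to horizon, guard not reached → x = (7.1577, 5.9191)

1 1.0099 0->1
final: 1 7.1577 5.9191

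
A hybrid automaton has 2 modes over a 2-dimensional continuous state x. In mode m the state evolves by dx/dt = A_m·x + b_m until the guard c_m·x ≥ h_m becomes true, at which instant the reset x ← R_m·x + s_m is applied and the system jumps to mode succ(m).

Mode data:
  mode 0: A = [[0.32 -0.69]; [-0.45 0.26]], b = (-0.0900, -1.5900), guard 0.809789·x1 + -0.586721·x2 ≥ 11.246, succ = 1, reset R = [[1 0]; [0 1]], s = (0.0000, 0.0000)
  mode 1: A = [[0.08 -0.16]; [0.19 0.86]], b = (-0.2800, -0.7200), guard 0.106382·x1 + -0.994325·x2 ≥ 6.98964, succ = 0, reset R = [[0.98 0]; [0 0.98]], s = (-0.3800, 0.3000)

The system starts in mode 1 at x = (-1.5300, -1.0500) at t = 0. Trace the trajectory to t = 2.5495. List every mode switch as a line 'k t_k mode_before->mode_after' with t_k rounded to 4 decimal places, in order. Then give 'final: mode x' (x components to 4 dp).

1 1.5346 1->0
final: 0 4.6031 -11.0840

Mode 1: guard c·x = 6.9896 hit at Δt = 1.5346 (t = 1.5346), x⁻ = (-1.2993, -7.1685) → reset → x⁺ = (-1.6533, -6.7252), jump to mode 0
Mode 0: flow for 1.0149 to horizon, guard not reached → x = (4.6031, -11.0840)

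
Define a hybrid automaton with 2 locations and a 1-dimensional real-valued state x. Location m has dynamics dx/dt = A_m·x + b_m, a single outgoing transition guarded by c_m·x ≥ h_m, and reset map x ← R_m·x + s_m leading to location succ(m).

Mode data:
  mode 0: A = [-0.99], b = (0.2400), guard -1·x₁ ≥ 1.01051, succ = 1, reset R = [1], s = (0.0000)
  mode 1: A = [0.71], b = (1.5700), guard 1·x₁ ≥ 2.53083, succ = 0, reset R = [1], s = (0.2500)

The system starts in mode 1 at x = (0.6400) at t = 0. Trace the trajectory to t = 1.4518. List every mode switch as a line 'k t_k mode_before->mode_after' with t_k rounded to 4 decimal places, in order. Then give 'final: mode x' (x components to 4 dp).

1 0.7165 1->0
final: 0 1.4682

Mode 1: guard c·x = 2.5308 hit at Δt = 0.7165 (t = 0.7165), x⁻ = (2.5308) → reset → x⁺ = (2.7808), jump to mode 0
Mode 0: flow for 0.7353 to horizon, guard not reached → x = (1.4682)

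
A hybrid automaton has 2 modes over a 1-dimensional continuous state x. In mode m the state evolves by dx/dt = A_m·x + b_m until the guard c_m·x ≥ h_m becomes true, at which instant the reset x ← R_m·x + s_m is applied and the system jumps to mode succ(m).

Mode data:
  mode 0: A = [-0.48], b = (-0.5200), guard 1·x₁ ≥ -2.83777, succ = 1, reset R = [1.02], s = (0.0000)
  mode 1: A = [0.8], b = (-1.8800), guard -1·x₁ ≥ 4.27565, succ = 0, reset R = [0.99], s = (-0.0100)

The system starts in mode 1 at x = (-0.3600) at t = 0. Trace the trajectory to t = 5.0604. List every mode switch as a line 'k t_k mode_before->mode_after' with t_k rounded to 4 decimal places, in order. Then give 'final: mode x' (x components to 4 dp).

1 1.1175 1->0
2 2.3431 0->1
3 2.6353 1->0
4 3.8609 0->1
5 4.1531 1->0
final: 0 -3.1274

Mode 1: guard c·x = 4.2756 hit at Δt = 1.1175 (t = 1.1175), x⁻ = (-4.2757) → reset → x⁺ = (-4.2429), jump to mode 0
Mode 0: guard c·x = -2.8378 hit at Δt = 1.2256 (t = 2.3431), x⁻ = (-2.8378) → reset → x⁺ = (-2.8945), jump to mode 1
Mode 1: guard c·x = 4.2756 hit at Δt = 0.2922 (t = 2.6353), x⁻ = (-4.2756) → reset → x⁺ = (-4.2429), jump to mode 0
Mode 0: guard c·x = -2.8378 hit at Δt = 1.2256 (t = 3.8609), x⁻ = (-2.8378) → reset → x⁺ = (-2.8945), jump to mode 1
Mode 1: guard c·x = 4.2756 hit at Δt = 0.2922 (t = 4.1531), x⁻ = (-4.2756) → reset → x⁺ = (-4.2429), jump to mode 0
Mode 0: flow for 0.9073 to horizon, guard not reached → x = (-3.1274)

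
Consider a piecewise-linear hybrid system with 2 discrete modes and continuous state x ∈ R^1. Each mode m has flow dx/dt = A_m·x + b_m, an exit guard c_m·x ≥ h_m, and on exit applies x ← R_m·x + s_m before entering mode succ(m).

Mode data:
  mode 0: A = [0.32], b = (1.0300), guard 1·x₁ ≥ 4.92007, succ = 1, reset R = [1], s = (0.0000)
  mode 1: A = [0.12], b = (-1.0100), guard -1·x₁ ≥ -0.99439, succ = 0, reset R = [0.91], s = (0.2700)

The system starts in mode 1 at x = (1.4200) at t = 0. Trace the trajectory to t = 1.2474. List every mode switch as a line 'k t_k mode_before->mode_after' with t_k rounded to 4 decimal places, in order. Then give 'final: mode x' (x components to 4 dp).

1 0.4921 1->0
final: 0 2.3761

Mode 1: guard c·x = -0.9944 hit at Δt = 0.4921 (t = 0.4921), x⁻ = (0.9944) → reset → x⁺ = (1.1749), jump to mode 0
Mode 0: flow for 0.7553 to horizon, guard not reached → x = (2.3761)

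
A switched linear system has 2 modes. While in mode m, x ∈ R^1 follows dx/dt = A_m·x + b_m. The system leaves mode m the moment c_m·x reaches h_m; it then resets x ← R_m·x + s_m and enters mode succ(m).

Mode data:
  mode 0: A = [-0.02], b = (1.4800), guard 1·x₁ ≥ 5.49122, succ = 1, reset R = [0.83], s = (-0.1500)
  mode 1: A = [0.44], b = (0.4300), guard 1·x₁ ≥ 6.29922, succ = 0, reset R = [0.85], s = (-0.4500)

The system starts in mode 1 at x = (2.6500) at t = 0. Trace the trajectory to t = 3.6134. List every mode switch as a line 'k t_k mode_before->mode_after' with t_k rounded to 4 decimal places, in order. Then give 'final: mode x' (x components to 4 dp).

1 1.5822 1->0
2 2.0087 0->1
3 2.6929 1->0
4 3.1194 0->1
final: 1 5.7152

Mode 1: guard c·x = 6.2992 hit at Δt = 1.5822 (t = 1.5822), x⁻ = (6.2992) → reset → x⁺ = (4.9043), jump to mode 0
Mode 0: guard c·x = 5.4912 hit at Δt = 0.4265 (t = 2.0087), x⁻ = (5.4912) → reset → x⁺ = (4.4077), jump to mode 1
Mode 1: guard c·x = 6.2992 hit at Δt = 0.6842 (t = 2.6929), x⁻ = (6.2992) → reset → x⁺ = (4.9043), jump to mode 0
Mode 0: guard c·x = 5.4912 hit at Δt = 0.4265 (t = 3.1194), x⁻ = (5.4912) → reset → x⁺ = (4.4077), jump to mode 1
Mode 1: flow for 0.4940 to horizon, guard not reached → x = (5.7152)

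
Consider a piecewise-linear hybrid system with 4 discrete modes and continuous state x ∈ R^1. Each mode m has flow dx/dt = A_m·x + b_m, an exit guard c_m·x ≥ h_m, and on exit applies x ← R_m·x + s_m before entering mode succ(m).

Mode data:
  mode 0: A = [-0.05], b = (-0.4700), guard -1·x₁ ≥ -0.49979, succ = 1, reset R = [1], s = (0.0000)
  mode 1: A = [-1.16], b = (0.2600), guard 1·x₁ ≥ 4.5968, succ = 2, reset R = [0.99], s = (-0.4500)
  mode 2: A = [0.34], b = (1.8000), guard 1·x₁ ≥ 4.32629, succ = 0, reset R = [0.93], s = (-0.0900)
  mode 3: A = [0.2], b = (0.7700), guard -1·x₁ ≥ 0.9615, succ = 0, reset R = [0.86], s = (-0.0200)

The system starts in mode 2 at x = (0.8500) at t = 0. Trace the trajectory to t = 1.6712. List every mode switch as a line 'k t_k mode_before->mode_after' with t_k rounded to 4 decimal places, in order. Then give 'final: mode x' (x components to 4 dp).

Mode 2: guard c·x = 4.3263 hit at Δt = 1.3188 (t = 1.3188), x⁻ = (4.3263) → reset → x⁺ = (3.9334), jump to mode 0
Mode 0: flow for 0.3524 to horizon, guard not reached → x = (3.7006)

1 1.3188 2->0
final: 0 3.7006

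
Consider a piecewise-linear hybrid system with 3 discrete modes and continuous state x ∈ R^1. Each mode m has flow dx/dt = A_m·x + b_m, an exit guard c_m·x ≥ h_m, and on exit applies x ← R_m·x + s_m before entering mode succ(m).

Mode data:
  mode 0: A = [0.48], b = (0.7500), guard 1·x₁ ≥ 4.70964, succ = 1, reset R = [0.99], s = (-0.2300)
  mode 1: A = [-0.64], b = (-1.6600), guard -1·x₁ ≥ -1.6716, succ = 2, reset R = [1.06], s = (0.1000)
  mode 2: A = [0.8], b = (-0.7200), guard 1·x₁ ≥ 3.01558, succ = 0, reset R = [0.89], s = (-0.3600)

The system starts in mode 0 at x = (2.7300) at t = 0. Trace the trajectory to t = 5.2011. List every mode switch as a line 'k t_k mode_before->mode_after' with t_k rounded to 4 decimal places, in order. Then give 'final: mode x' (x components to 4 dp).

Mode 0: guard c·x = 4.7096 hit at Δt = 0.7901 (t = 0.7901), x⁻ = (4.7096) → reset → x⁺ = (4.4325), jump to mode 1
Mode 1: guard c·x = -1.6716 hit at Δt = 0.7799 (t = 1.5700), x⁻ = (1.6716) → reset → x⁺ = (1.8719), jump to mode 2
Mode 2: guard c·x = 3.0156 hit at Δt = 0.9723 (t = 2.5423), x⁻ = (3.0156) → reset → x⁺ = (2.3239), jump to mode 0
Mode 0: guard c·x = 4.7096 hit at Δt = 0.9972 (t = 3.5395), x⁻ = (4.7096) → reset → x⁺ = (4.4325), jump to mode 1
Mode 1: guard c·x = -1.6716 hit at Δt = 0.7799 (t = 4.3194), x⁻ = (1.6716) → reset → x⁺ = (1.8719), jump to mode 2
Mode 2: flow for 0.8817 to horizon, guard not reached → x = (2.8677)

1 0.7901 0->1
2 1.5700 1->2
3 2.5423 2->0
4 3.5395 0->1
5 4.3194 1->2
final: 2 2.8677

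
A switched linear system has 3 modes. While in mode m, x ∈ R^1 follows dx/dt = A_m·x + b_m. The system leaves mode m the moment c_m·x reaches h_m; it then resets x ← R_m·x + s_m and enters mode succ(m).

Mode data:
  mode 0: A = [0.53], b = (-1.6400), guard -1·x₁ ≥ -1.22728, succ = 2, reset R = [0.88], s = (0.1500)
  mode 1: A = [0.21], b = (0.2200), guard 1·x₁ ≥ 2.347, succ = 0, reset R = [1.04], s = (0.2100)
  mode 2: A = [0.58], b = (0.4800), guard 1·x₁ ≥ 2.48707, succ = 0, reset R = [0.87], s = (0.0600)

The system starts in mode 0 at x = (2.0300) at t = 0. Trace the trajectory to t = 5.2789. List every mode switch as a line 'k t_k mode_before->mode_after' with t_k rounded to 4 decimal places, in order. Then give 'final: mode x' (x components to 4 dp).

1 1.0604 0->2
2 1.8825 2->0
3 3.3220 0->2
4 4.1441 2->0
final: 0 1.5058

Mode 0: guard c·x = -1.2273 hit at Δt = 1.0604 (t = 1.0604), x⁻ = (1.2273) → reset → x⁺ = (1.2300), jump to mode 2
Mode 2: guard c·x = 2.4871 hit at Δt = 0.8221 (t = 1.8825), x⁻ = (2.4871) → reset → x⁺ = (2.2238), jump to mode 0
Mode 0: guard c·x = -1.2273 hit at Δt = 1.4395 (t = 3.3220), x⁻ = (1.2273) → reset → x⁺ = (1.2300), jump to mode 2
Mode 2: guard c·x = 2.4871 hit at Δt = 0.8221 (t = 4.1441), x⁻ = (2.4871) → reset → x⁺ = (2.2238), jump to mode 0
Mode 0: flow for 1.1348 to horizon, guard not reached → x = (1.5058)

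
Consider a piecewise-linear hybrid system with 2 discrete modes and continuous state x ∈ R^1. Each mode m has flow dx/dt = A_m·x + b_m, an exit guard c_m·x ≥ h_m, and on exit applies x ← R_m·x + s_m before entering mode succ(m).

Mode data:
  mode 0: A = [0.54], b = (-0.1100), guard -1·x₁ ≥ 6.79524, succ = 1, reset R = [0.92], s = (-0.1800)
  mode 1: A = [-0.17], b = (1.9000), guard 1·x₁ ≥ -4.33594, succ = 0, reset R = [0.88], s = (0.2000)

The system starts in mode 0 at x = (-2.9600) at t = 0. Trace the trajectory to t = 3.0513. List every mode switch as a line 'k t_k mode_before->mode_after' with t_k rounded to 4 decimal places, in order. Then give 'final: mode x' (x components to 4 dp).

1 1.4704 0->1
2 2.2158 1->0
final: 0 -5.7932

Mode 0: guard c·x = 6.7952 hit at Δt = 1.4704 (t = 1.4704), x⁻ = (-6.7952) → reset → x⁺ = (-6.4316), jump to mode 1
Mode 1: guard c·x = -4.3359 hit at Δt = 0.7454 (t = 2.2158), x⁻ = (-4.3359) → reset → x⁺ = (-3.6156), jump to mode 0
Mode 0: flow for 0.8355 to horizon, guard not reached → x = (-5.7932)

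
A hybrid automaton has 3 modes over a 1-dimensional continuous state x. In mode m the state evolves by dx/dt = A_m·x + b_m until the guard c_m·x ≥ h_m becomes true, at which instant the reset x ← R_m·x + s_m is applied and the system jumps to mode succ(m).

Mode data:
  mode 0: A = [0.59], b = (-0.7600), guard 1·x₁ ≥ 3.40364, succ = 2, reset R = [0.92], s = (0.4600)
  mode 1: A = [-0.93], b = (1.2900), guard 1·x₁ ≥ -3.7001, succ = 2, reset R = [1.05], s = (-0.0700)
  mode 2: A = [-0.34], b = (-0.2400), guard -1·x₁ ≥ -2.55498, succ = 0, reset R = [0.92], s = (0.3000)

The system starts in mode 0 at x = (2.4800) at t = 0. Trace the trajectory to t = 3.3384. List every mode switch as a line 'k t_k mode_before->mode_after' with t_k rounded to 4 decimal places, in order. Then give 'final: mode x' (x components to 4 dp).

Mode 0: guard c·x = 3.4036 hit at Δt = 0.9725 (t = 0.9725), x⁻ = (3.4036) → reset → x⁺ = (3.5913), jump to mode 2
Mode 2: guard c·x = -2.5550 hit at Δt = 0.8117 (t = 1.7842), x⁻ = (2.5550) → reset → x⁺ = (2.6506), jump to mode 0
Mode 0: guard c·x = 3.4036 hit at Δt = 0.7458 (t = 2.5300), x⁻ = (3.4036) → reset → x⁺ = (3.5913), jump to mode 2
Mode 2: flow for 0.8084 to horizon, guard not reached → x = (2.5586)

1 0.9725 0->2
2 1.7842 2->0
3 2.5300 0->2
final: 2 2.5586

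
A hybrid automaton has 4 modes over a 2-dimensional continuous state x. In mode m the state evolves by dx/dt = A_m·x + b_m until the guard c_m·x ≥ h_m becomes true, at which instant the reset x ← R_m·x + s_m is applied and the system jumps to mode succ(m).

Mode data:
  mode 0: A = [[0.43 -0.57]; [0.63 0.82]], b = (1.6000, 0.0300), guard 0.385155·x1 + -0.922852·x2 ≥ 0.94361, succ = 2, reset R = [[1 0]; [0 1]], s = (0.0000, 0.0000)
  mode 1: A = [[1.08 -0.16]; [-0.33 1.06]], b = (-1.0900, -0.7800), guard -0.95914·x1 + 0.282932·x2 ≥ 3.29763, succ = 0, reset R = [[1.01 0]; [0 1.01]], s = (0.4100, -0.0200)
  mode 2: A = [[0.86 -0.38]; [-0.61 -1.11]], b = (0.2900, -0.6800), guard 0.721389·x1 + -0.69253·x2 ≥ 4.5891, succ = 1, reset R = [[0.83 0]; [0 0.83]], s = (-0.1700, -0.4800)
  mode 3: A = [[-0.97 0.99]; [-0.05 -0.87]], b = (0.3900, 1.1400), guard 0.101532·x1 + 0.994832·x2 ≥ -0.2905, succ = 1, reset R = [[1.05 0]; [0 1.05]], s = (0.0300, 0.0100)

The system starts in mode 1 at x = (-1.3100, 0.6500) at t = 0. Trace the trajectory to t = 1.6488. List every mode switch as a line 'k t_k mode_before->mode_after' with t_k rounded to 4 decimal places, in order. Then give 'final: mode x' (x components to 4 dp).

Mode 1: guard c·x = 3.2976 hit at Δt = 0.5161 (t = 0.5161), x⁻ = (-3.1277, 1.0524) → reset → x⁺ = (-2.7490, 1.0429), jump to mode 0
Mode 0: flow for 1.1327 to horizon, guard not reached → x = (-2.4977, -0.5190)

1 0.5161 1->0
final: 0 -2.4977 -0.5190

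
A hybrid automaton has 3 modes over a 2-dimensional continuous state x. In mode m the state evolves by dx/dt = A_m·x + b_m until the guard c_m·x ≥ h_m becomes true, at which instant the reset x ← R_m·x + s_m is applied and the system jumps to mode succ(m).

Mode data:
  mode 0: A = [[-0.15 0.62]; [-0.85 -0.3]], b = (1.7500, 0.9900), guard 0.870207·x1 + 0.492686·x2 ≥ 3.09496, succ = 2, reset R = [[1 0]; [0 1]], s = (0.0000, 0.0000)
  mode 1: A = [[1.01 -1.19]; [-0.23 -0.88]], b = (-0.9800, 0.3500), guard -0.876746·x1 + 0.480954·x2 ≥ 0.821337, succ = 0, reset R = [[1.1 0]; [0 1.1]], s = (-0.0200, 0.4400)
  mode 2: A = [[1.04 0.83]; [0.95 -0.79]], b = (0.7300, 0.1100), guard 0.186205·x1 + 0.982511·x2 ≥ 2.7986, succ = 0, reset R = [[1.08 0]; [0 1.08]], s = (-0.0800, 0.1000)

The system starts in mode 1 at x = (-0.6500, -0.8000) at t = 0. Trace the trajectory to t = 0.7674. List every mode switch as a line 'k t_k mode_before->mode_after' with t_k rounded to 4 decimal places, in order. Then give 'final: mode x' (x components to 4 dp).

1 0.4165 1->0
final: 0 -0.5302 0.6218

Mode 1: guard c·x = 0.8213 hit at Δt = 0.4165 (t = 0.4165), x⁻ = (-1.1356, -0.3625) → reset → x⁺ = (-1.2692, 0.0413), jump to mode 0
Mode 0: flow for 0.3509 to horizon, guard not reached → x = (-0.5302, 0.6218)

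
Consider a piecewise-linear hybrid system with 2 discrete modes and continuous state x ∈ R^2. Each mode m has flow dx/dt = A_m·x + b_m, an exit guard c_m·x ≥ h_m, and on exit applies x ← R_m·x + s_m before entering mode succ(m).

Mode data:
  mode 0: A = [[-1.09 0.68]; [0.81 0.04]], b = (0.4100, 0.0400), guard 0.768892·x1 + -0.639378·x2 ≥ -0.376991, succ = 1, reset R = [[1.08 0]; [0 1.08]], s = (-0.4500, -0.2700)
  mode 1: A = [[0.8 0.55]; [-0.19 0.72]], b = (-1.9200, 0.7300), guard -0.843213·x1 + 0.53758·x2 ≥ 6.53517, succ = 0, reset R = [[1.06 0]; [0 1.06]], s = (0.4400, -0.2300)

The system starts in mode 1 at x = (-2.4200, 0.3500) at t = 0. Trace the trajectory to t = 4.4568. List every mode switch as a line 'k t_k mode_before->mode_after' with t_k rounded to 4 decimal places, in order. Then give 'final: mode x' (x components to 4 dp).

Mode 1: guard c·x = 6.5352 hit at Δt = 0.8306 (t = 0.8306), x⁻ = (-6.2626, 2.3335) → reset → x⁺ = (-6.1984, 2.2435), jump to mode 0
Mode 0: guard c·x = -0.3770 hit at Δt = 1.3365 (t = 2.1671), x⁻ = (-1.1682, -0.8152) → reset → x⁺ = (-1.7116, -1.1504), jump to mode 1
Mode 1: guard c·x = 6.5352 hit at Δt = 1.0409 (t = 3.2080), x⁻ = (-7.8257, -0.1182) → reset → x⁺ = (-7.8552, -0.3553), jump to mode 0
Mode 0: guard c·x = -0.3770 hit at Δt = 0.8475 (t = 4.0555), x⁻ = (-3.9168, -4.1205) → reset → x⁺ = (-4.6801, -4.7202), jump to mode 1
Mode 1: flow for 0.4013 to horizon, guard not reached → x = (-8.6738, -5.3905)

1 0.8306 1->0
2 2.1671 0->1
3 3.2080 1->0
4 4.0555 0->1
final: 1 -8.6738 -5.3905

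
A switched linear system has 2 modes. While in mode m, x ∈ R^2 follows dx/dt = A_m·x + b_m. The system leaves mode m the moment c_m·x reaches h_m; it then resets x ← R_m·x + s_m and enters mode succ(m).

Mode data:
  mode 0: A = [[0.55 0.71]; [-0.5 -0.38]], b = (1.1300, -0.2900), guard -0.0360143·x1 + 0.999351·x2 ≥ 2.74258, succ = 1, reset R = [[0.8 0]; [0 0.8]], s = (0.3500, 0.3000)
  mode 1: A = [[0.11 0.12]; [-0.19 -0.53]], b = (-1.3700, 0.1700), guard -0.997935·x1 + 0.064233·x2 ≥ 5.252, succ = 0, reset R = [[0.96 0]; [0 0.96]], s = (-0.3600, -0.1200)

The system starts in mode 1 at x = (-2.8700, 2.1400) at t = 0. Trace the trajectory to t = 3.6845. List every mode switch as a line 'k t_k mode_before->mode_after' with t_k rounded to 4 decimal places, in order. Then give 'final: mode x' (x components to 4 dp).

Mode 1: guard c·x = 5.2520 hit at Δt = 1.4452 (t = 1.4452), x⁻ = (-5.1370, 1.9558) → reset → x⁺ = (-5.2915, 1.7576), jump to mode 0
Mode 0: guard c·x = 2.7426 hit at Δt = 0.5001 (t = 1.9453), x⁻ = (-5.4400, 2.5483) → reset → x⁺ = (-4.0020, 2.3387), jump to mode 1
Mode 1: guard c·x = 5.2520 hit at Δt = 0.6991 (t = 2.6444), x⁻ = (-5.1198, 2.2231) → reset → x⁺ = (-5.2750, 2.0141), jump to mode 0
Mode 0: guard c·x = 2.7426 hit at Δt = 0.3590 (t = 3.0034), x⁻ = (-5.3357, 2.5521) → reset → x⁺ = (-3.9185, 2.3417), jump to mode 1
Mode 1: flow for 0.6811 to horizon, guard not reached → x = (-5.0002, 2.2164)

1 1.4452 1->0
2 1.9453 0->1
3 2.6444 1->0
4 3.0034 0->1
final: 1 -5.0002 2.2164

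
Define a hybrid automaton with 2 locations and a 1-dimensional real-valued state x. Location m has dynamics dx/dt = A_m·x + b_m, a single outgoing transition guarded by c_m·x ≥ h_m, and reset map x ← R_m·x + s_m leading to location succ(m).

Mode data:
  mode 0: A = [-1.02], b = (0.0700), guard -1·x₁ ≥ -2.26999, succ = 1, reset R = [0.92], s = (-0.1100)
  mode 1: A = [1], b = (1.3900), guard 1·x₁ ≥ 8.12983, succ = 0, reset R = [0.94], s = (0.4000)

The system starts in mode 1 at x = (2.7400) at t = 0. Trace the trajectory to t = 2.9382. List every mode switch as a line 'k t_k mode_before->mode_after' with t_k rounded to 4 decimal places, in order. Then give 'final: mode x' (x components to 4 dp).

1 0.8351 1->0
2 2.0969 0->1
final: 1 6.4226

Mode 1: guard c·x = 8.1298 hit at Δt = 0.8351 (t = 0.8351), x⁻ = (8.1298) → reset → x⁺ = (8.0420), jump to mode 0
Mode 0: guard c·x = -2.2700 hit at Δt = 1.2618 (t = 2.0969), x⁻ = (2.2700) → reset → x⁺ = (1.9784), jump to mode 1
Mode 1: flow for 0.8413 to horizon, guard not reached → x = (6.4226)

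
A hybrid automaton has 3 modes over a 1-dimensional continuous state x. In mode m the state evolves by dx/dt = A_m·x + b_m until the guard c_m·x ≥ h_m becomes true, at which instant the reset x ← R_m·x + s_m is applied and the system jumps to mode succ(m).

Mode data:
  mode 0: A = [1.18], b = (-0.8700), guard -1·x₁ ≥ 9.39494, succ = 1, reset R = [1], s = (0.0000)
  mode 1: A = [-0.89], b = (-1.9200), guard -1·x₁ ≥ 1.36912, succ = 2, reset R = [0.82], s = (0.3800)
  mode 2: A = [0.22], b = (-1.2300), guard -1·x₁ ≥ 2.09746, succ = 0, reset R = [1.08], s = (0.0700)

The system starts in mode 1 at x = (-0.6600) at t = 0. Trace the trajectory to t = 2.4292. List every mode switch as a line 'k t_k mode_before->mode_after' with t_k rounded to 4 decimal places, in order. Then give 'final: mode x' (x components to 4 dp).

Mode 1: guard c·x = 1.3691 hit at Δt = 0.7210 (t = 0.7210), x⁻ = (-1.3691) → reset → x⁺ = (-0.7427), jump to mode 2
Mode 2: guard c·x = 2.0975 hit at Δt = 0.8811 (t = 1.6021), x⁻ = (-2.0975) → reset → x⁺ = (-2.1953), jump to mode 0
Mode 0: flow for 0.8271 to horizon, guard not reached → x = (-7.0450)

1 0.7210 1->2
2 1.6021 2->0
final: 0 -7.0450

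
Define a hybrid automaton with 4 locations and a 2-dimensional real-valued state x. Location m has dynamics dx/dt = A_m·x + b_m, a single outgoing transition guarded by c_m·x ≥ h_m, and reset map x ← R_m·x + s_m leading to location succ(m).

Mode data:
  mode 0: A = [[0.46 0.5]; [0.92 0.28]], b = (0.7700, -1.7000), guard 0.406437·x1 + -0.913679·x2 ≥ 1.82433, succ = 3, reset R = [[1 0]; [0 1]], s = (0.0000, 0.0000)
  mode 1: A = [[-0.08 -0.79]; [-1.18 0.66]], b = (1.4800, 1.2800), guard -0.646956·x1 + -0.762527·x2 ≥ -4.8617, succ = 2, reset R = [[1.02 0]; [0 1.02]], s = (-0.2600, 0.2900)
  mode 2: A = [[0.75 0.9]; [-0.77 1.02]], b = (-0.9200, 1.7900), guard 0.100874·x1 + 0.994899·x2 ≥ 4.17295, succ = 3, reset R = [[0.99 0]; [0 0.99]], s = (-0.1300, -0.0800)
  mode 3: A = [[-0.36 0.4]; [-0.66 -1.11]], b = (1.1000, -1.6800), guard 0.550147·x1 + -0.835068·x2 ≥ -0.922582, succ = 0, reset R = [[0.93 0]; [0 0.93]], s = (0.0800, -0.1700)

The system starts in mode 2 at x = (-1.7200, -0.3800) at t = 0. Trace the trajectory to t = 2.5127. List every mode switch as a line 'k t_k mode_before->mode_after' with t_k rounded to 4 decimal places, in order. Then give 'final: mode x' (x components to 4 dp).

Mode 2: guard c·x = 4.1730 hit at Δt = 0.8967 (t = 0.8967), x⁻ = (-2.9970, 4.4982) → reset → x⁺ = (-3.0970, 4.3732), jump to mode 3
Mode 3: guard c·x = -0.9226 hit at Δt = 1.0400 (t = 1.9367), x⁻ = (-0.3680, 0.8624) → reset → x⁺ = (-0.2622, 0.6320), jump to mode 0
Mode 0: flow for 0.5760 to horizon, guard not reached → x = (0.2203, -0.3286)

1 0.8967 2->3
2 1.9367 3->0
final: 0 0.2203 -0.3286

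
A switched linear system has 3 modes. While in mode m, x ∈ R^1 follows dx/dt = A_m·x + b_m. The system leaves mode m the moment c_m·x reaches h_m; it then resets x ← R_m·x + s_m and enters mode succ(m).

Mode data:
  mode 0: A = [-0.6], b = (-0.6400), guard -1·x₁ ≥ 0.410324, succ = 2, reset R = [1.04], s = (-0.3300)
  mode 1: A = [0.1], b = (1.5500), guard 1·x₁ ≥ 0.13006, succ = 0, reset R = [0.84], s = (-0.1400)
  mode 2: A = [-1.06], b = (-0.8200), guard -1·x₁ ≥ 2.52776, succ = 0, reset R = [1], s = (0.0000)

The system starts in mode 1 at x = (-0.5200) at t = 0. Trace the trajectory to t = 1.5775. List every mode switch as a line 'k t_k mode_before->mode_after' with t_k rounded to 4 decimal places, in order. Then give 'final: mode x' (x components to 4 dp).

1 0.4248 1->0
2 1.1854 0->2
final: 2 -0.7625

Mode 1: guard c·x = 0.1301 hit at Δt = 0.4248 (t = 0.4248), x⁻ = (0.1301) → reset → x⁺ = (-0.0307), jump to mode 0
Mode 0: guard c·x = 0.4103 hit at Δt = 0.7606 (t = 1.1854), x⁻ = (-0.4103) → reset → x⁺ = (-0.7567), jump to mode 2
Mode 2: flow for 0.3921 to horizon, guard not reached → x = (-0.7625)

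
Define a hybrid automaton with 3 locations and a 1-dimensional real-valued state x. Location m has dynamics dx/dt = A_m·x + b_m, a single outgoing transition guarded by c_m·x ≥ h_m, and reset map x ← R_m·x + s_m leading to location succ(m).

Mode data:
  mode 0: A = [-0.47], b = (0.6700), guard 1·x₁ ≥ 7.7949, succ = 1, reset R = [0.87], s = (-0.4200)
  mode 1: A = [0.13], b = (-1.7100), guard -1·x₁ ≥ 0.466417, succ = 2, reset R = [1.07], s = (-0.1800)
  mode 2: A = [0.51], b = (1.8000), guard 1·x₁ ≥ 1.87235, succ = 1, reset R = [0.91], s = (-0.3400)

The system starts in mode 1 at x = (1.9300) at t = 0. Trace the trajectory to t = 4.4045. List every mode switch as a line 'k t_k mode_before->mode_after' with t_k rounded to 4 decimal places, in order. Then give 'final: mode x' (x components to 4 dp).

1 1.4886 1->2
2 2.7421 2->1
3 3.8521 1->2
final: 2 0.2484

Mode 1: guard c·x = 0.4664 hit at Δt = 1.4886 (t = 1.4886), x⁻ = (-0.4664) → reset → x⁺ = (-0.6791), jump to mode 2
Mode 2: guard c·x = 1.8723 hit at Δt = 1.2535 (t = 2.7421), x⁻ = (1.8724) → reset → x⁺ = (1.3638), jump to mode 1
Mode 1: guard c·x = 0.4664 hit at Δt = 1.1100 (t = 3.8521), x⁻ = (-0.4664) → reset → x⁺ = (-0.6791), jump to mode 2
Mode 2: flow for 0.5524 to horizon, guard not reached → x = (0.2484)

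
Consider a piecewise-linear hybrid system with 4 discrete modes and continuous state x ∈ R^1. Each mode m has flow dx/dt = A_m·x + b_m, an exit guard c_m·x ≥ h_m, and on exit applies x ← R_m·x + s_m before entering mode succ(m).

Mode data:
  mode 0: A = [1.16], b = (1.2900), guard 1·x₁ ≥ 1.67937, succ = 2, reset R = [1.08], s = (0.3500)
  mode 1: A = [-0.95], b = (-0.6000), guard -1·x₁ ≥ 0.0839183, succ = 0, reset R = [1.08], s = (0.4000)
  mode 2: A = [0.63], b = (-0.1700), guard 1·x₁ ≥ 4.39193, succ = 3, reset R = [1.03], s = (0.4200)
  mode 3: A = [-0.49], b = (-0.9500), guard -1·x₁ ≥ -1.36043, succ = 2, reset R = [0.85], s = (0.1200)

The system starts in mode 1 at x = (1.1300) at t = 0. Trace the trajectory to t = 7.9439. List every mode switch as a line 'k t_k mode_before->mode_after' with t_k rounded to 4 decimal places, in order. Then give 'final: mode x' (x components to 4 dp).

Mode 1: guard c·x = 0.0839 hit at Δt = 1.2298 (t = 1.2298), x⁻ = (-0.0839) → reset → x⁺ = (0.3094), jump to mode 0
Mode 0: guard c·x = 1.6794 hit at Δt = 0.5818 (t = 1.8116), x⁻ = (1.6794) → reset → x⁺ = (2.1637), jump to mode 2
Mode 2: guard c·x = 4.3919 hit at Δt = 1.2345 (t = 3.0461), x⁻ = (4.3919) → reset → x⁺ = (4.9437), jump to mode 3
Mode 3: guard c·x = -1.3604 hit at Δt = 1.5006 (t = 4.5467), x⁻ = (1.3604) → reset → x⁺ = (1.2764), jump to mode 2
Mode 2: guard c·x = 4.3919 hit at Δt = 2.2379 (t = 6.7846), x⁻ = (4.3919) → reset → x⁺ = (4.9437), jump to mode 3
Mode 3: flow for 1.1593 to horizon, guard not reached → x = (1.9609)

1 1.2298 1->0
2 1.8116 0->2
3 3.0461 2->3
4 4.5467 3->2
5 6.7846 2->3
final: 3 1.9609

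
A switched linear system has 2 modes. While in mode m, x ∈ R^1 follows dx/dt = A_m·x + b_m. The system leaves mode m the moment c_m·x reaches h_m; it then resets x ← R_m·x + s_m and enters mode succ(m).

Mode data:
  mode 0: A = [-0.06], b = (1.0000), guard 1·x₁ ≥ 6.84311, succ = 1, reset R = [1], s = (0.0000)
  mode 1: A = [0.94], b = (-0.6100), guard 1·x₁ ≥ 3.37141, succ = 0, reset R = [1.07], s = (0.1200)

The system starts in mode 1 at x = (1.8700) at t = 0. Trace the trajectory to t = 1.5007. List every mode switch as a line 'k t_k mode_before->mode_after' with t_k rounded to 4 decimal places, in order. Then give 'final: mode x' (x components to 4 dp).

1 0.8530 1->0
final: 0 4.2206

Mode 1: guard c·x = 3.3714 hit at Δt = 0.8530 (t = 0.8530), x⁻ = (3.3714) → reset → x⁺ = (3.7274), jump to mode 0
Mode 0: flow for 0.6477 to horizon, guard not reached → x = (4.2206)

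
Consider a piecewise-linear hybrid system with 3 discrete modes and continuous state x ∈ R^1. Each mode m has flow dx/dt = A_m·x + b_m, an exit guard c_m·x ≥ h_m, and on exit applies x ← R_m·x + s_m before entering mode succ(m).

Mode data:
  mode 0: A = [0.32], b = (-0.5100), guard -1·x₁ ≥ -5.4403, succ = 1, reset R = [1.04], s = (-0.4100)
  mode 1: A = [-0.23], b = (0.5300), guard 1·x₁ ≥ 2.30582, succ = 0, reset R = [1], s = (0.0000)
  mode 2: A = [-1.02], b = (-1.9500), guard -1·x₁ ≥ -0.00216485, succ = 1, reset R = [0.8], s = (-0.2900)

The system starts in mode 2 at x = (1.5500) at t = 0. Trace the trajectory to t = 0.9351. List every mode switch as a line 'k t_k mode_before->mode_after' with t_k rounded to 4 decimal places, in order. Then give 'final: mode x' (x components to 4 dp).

1 0.5810 2->1
final: 1 -0.0855

Mode 2: guard c·x = -0.0022 hit at Δt = 0.5810 (t = 0.5810), x⁻ = (0.0022) → reset → x⁺ = (-0.2883), jump to mode 1
Mode 1: flow for 0.3541 to horizon, guard not reached → x = (-0.0855)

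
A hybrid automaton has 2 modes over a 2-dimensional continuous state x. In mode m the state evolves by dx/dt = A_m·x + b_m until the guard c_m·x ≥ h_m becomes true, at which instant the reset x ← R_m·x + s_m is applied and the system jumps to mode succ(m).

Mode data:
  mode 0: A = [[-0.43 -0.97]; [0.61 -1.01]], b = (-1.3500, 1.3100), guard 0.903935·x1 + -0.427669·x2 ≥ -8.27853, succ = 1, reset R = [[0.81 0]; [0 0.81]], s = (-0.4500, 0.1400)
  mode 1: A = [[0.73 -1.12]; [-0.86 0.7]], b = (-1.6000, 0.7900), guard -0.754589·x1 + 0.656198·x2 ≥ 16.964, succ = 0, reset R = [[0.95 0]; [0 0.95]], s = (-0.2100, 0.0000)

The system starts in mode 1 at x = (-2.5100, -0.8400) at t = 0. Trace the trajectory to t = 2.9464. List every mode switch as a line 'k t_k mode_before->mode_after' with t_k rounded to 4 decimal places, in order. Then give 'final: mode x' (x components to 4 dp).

1 1.2747 1->0
2 2.6283 0->1
final: 1 -11.4420 1.0789

Mode 1: guard c·x = 16.9640 hit at Δt = 1.2747 (t = 1.2747), x⁻ = (-14.2234, 9.4959) → reset → x⁺ = (-13.7222, 9.0211), jump to mode 0
Mode 0: guard c·x = -8.2785 hit at Δt = 1.3536 (t = 2.6283), x⁻ = (-10.2895, -2.3909) → reset → x⁺ = (-8.7845, -1.7966), jump to mode 1
Mode 1: flow for 0.3181 to horizon, guard not reached → x = (-11.4420, 1.0789)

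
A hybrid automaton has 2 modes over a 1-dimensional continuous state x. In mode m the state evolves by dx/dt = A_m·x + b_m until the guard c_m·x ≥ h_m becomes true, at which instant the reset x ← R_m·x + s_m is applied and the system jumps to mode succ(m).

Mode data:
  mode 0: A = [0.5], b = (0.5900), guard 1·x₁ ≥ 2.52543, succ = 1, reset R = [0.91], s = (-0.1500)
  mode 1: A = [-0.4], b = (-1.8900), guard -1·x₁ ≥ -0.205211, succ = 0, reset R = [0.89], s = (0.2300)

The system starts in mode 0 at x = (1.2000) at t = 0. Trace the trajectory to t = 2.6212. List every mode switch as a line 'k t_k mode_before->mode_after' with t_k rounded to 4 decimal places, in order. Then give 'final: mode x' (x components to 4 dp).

1 0.8854 0->1
2 1.7160 1->0
final: 0 1.3243

Mode 0: guard c·x = 2.5254 hit at Δt = 0.8854 (t = 0.8854), x⁻ = (2.5254) → reset → x⁺ = (2.1481), jump to mode 1
Mode 1: guard c·x = -0.2052 hit at Δt = 0.8306 (t = 1.7160), x⁻ = (0.2052) → reset → x⁺ = (0.4126), jump to mode 0
Mode 0: flow for 0.9052 to horizon, guard not reached → x = (1.3243)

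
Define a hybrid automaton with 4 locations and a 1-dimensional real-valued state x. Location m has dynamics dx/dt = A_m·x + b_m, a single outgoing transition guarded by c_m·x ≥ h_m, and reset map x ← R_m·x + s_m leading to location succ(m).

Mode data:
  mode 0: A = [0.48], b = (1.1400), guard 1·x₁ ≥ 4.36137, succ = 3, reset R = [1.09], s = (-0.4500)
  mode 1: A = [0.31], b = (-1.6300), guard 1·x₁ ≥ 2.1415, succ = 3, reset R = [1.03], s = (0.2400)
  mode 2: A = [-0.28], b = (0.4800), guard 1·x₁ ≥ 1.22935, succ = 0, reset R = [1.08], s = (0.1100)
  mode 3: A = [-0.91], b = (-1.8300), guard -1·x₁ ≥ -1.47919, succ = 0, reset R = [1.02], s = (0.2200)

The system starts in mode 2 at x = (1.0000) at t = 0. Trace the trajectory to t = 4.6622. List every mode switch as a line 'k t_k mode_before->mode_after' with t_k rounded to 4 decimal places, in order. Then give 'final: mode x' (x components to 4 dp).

1 1.3831 2->0
2 2.5689 0->3
3 3.2205 3->0
4 4.2530 0->3
final: 3 2.3407

Mode 2: guard c·x = 1.2293 hit at Δt = 1.3831 (t = 1.3831), x⁻ = (1.2293) → reset → x⁺ = (1.4377), jump to mode 0
Mode 0: guard c·x = 4.3614 hit at Δt = 1.1858 (t = 2.5689), x⁻ = (4.3614) → reset → x⁺ = (4.3039), jump to mode 3
Mode 3: guard c·x = -1.4792 hit at Δt = 0.6516 (t = 3.2205), x⁻ = (1.4792) → reset → x⁺ = (1.7288), jump to mode 0
Mode 0: guard c·x = 4.3614 hit at Δt = 1.0325 (t = 4.2530), x⁻ = (4.3614) → reset → x⁺ = (4.3039), jump to mode 3
Mode 3: flow for 0.4092 to horizon, guard not reached → x = (2.3407)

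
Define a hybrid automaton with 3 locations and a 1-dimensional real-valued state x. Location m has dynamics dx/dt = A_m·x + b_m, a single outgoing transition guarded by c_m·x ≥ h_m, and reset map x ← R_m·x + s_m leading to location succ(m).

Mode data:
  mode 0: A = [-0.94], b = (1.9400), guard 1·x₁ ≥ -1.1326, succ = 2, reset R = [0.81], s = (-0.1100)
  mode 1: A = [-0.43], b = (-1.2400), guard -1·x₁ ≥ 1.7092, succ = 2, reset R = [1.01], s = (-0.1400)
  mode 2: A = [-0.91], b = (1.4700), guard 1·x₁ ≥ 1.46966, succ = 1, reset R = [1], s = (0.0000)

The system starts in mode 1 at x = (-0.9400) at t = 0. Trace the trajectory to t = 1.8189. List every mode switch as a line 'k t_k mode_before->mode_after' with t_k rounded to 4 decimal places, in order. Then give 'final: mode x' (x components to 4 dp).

1 1.1715 1->2
final: 2 -0.3163

Mode 1: guard c·x = 1.7092 hit at Δt = 1.1715 (t = 1.1715), x⁻ = (-1.7092) → reset → x⁺ = (-1.8663), jump to mode 2
Mode 2: flow for 0.6474 to horizon, guard not reached → x = (-0.3163)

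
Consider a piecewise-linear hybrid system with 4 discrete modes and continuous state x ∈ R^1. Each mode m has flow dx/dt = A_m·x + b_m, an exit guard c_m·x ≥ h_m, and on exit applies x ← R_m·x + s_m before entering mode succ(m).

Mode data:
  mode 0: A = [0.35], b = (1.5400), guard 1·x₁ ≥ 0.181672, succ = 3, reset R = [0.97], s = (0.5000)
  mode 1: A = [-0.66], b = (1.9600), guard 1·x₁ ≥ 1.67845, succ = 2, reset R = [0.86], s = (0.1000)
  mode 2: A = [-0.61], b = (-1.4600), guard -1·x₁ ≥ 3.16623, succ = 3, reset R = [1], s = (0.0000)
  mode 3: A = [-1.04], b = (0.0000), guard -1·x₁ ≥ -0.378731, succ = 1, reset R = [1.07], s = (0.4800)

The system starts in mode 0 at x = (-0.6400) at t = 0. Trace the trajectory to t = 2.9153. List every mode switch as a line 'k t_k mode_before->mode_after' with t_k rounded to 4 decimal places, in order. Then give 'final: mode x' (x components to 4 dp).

1 0.5647 0->3
2 1.1221 3->1
3 1.8477 1->2
final: 2 -0.3407

Mode 0: guard c·x = 0.1817 hit at Δt = 0.5647 (t = 0.5647), x⁻ = (0.1817) → reset → x⁺ = (0.6762), jump to mode 3
Mode 3: guard c·x = -0.3787 hit at Δt = 0.5574 (t = 1.1221), x⁻ = (0.3787) → reset → x⁺ = (0.8852), jump to mode 1
Mode 1: guard c·x = 1.6784 hit at Δt = 0.7256 (t = 1.8477), x⁻ = (1.6784) → reset → x⁺ = (1.5435), jump to mode 2
Mode 2: flow for 1.0676 to horizon, guard not reached → x = (-0.3407)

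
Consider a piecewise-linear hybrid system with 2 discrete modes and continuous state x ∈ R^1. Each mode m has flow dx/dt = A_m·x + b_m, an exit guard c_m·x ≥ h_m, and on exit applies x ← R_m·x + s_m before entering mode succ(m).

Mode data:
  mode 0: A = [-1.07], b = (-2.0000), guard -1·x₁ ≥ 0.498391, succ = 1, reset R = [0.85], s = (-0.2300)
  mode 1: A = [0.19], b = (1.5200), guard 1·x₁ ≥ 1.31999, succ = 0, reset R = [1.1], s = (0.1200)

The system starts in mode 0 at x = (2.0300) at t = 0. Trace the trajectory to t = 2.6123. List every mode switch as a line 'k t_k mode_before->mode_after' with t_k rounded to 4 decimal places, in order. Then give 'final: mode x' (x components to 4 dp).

1 0.9770 0->1
2 2.2294 1->0
final: 0 0.4152

Mode 0: guard c·x = 0.4984 hit at Δt = 0.9770 (t = 0.9770), x⁻ = (-0.4984) → reset → x⁺ = (-0.6536), jump to mode 1
Mode 1: guard c·x = 1.3200 hit at Δt = 1.2524 (t = 2.2294), x⁻ = (1.3200) → reset → x⁺ = (1.5720), jump to mode 0
Mode 0: flow for 0.3829 to horizon, guard not reached → x = (0.4152)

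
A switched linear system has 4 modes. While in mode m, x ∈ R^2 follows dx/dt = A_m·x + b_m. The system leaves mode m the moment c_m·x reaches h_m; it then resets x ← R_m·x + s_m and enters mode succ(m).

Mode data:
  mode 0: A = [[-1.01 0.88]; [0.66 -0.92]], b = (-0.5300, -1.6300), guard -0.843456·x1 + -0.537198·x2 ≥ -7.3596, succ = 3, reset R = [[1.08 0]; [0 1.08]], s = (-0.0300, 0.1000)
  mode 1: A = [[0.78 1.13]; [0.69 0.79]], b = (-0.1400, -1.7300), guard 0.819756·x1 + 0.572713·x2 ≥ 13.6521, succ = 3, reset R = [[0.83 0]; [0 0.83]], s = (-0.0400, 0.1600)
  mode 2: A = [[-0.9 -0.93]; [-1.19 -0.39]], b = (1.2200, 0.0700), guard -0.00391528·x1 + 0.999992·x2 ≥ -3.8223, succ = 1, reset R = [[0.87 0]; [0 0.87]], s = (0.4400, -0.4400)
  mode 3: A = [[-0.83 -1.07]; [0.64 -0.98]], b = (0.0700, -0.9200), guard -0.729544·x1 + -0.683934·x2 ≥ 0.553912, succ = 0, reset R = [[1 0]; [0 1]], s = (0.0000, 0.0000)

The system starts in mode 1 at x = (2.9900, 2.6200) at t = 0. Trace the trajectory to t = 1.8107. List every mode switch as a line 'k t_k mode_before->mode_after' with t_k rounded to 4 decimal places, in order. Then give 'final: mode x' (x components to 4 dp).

Mode 1: guard c·x = 13.6521 hit at Δt = 0.8322 (t = 0.8322), x⁻ = (11.2227, 7.7739) → reset → x⁺ = (9.2748, 6.6124), jump to mode 3
Mode 3: flow for 0.9785 to horizon, guard not reached → x = (0.6407, 3.3347)

1 0.8322 1->3
final: 3 0.6407 3.3347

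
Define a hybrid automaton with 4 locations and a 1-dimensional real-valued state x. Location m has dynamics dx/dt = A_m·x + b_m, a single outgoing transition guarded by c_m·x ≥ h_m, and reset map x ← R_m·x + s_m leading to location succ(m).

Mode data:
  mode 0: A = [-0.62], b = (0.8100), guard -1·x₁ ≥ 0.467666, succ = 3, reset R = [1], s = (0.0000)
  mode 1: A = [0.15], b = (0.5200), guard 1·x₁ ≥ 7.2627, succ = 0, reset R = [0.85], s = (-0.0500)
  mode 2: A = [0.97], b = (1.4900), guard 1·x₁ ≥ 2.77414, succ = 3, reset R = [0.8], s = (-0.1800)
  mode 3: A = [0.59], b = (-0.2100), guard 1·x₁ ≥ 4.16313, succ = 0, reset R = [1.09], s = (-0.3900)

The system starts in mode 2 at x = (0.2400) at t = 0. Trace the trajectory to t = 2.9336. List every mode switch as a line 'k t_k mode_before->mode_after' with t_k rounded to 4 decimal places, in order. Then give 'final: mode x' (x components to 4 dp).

Mode 2: guard c·x = 2.7741 hit at Δt = 0.9140 (t = 0.9140), x⁻ = (2.7741) → reset → x⁺ = (2.0393), jump to mode 3
Mode 3: guard c·x = 4.1631 hit at Δt = 1.3832 (t = 2.2972), x⁻ = (4.1631) → reset → x⁺ = (4.1478), jump to mode 0
Mode 0: flow for 0.6364 to horizon, guard not reached → x = (3.2214)

1 0.9140 2->3
2 2.2972 3->0
final: 0 3.2214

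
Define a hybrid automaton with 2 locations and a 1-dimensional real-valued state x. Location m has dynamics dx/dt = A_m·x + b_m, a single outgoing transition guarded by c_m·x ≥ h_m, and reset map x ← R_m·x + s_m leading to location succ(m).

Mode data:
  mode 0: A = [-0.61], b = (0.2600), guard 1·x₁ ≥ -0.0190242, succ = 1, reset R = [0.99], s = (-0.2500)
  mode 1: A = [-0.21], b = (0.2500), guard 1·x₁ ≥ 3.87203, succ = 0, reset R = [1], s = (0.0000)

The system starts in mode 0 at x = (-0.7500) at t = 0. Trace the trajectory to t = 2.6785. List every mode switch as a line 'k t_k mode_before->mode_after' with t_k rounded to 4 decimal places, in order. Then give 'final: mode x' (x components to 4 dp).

1 1.5925 0->1
final: 1 0.0288

Mode 0: guard c·x = -0.0190 hit at Δt = 1.5925 (t = 1.5925), x⁻ = (-0.0190) → reset → x⁺ = (-0.2688), jump to mode 1
Mode 1: flow for 1.0860 to horizon, guard not reached → x = (0.0288)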